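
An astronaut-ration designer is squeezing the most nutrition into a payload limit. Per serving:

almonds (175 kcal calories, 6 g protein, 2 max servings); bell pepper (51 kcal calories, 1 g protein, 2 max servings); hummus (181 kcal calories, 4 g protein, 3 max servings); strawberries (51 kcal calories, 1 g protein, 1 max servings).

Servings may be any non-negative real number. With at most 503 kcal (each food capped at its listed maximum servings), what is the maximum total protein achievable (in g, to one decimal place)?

15.4 g

Protein per kcal: almonds 0.03429, hummus 0.0221, bell pepper 0.01961, strawberries 0.01961.
Take 2 servings of almonds: uses 350 kcal, +12.0 g protein (running total 12.0 g).
Take 0.8453 servings of hummus: uses 153 kcal, +3.4 g protein (running total 15.4 g).
Greedy by best ratio exhausts the calories allowance optimally: 15.4 g.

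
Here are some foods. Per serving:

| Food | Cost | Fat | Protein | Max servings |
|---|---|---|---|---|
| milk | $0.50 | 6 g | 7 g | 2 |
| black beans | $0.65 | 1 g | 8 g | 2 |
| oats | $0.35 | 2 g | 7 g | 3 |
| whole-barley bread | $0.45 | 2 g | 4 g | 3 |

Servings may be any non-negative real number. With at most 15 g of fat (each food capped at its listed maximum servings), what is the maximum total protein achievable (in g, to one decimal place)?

50.2 g

Protein per g fat: black beans 8, oats 3.5, whole-barley bread 2, milk 1.167.
Take 2 servings of black beans: uses 2 g fat, +16.0 g protein (running total 16.0 g).
Take 3 servings of oats: uses 6 g fat, +21.0 g protein (running total 37.0 g).
Take 3 servings of whole-barley bread: uses 6 g fat, +12.0 g protein (running total 49.0 g).
Take 0.1667 servings of milk: uses 1 g fat, +1.2 g protein (running total 50.2 g).
Greedy by best ratio exhausts the fat allowance optimally: 50.2 g.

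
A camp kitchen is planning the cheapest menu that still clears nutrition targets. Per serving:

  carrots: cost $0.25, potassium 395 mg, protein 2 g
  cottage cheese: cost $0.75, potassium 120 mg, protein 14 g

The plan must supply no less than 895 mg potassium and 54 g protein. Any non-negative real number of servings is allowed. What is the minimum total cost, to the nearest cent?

With two linear requirements the optimum uses one or two foods; enumerate the corners.
carrots only: max(895/395, 54/2) = 27 servings → $6.75.
cottage cheese only: max(895/120, 54/14) = 7.458 servings → $5.59.
carrots + cottage cheese with both tight: 1.144 servings and 3.694 servings → $3.06.
Cheapest feasible corner: $3.06.

$3.06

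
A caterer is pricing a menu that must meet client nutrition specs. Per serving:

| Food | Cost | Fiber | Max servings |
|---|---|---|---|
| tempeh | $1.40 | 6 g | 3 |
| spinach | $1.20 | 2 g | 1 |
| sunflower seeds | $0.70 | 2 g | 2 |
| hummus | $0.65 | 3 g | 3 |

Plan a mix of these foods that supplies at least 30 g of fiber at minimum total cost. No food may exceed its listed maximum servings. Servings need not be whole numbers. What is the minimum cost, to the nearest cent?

Cost per g of fiber: hummus $0.2167, tempeh $0.2333, sunflower seeds $0.3500, spinach $0.6000.
Take 3 servings of hummus: +9.0 g fiber for $1.95 (total $1.95, still need 21.0 g).
Take 3 servings of tempeh: +18.0 g fiber for $4.20 (total $6.15, still need 3.0 g).
Take 1.5 servings of sunflower seeds: +3.0 g fiber for $1.05 (total $7.20, still need 0.0 g).
Filling from the cheapest source first is optimal under one linear minimum: $7.20.

$7.20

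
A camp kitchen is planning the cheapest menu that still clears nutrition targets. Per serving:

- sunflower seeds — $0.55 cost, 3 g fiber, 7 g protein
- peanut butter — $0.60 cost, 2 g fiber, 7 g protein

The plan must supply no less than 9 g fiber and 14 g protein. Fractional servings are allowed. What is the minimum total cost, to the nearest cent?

$1.65

The cheapest plan sits at a corner of the feasible region — with two constraints it uses at most two foods.
sunflower seeds only: max(9/3, 14/7) = 3 servings → $1.65.
peanut butter only: max(9/2, 14/7) = 4.5 servings → $2.70.
sunflower seeds + peanut butter: the both-tight solution has a negative serving — not a feasible corner.
The minimum over all feasible corners is $1.65.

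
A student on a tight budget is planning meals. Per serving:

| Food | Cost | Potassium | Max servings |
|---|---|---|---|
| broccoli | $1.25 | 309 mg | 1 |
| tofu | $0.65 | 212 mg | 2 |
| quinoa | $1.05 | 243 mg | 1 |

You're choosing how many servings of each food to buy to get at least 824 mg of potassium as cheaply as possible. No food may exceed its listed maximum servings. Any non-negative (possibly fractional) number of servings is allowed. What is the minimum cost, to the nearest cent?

$2.94

Cost per mg of potassium: tofu $0.0031, broccoli $0.0040, quinoa $0.0043.
Take 2 servings of tofu: +424.0 mg potassium for $1.30 (total $1.30, still need 400.0 mg).
Take 1 serving of broccoli: +309.0 mg potassium for $1.25 (total $2.55, still need 91.0 mg).
Take 0.3745 servings of quinoa: +91.0 mg potassium for $0.39 (total $2.94, still need 0.0 mg).
Filling from the cheapest source first is optimal under one linear minimum: $2.94.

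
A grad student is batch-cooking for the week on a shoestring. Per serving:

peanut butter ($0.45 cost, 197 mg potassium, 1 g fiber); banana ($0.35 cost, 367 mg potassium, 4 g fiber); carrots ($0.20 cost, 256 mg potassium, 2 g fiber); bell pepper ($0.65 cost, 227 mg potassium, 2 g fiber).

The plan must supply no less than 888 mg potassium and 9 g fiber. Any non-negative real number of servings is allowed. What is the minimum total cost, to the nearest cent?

Two binding constraints pin down two serving amounts, so the optimal mix uses at most two foods. The candidates are each food alone (scaled to the tighter of potassium/fiber) and each pair with both constraints tight.
peanut butter only: max(888/197, 9/1) = 9 servings → $4.05.
banana only: max(888/367, 9/4) = 2.42 servings → $0.85.
carrots only: max(888/256, 9/2) = 4.5 servings → $0.90.
bell pepper only: max(888/227, 9/2) = 4.5 servings → $2.92.
peanut butter + banana with both tight: 0.5914 servings and 2.102 servings → $1.00.
peanut butter + carrots with both targets exact would need a negative amount; discard.
peanut butter + bell pepper: intersection lies outside the first quadrant.
banana + carrots with both tight: 1.821 servings and 0.8586 servings → $0.81.
banana + bell pepper with both tight: 1.534 servings and 1.431 servings → $1.47.
carrots + bell pepper: the both-tight solution has a negative serving — not a feasible corner.
So the least-cost plan costs $0.81.

$0.81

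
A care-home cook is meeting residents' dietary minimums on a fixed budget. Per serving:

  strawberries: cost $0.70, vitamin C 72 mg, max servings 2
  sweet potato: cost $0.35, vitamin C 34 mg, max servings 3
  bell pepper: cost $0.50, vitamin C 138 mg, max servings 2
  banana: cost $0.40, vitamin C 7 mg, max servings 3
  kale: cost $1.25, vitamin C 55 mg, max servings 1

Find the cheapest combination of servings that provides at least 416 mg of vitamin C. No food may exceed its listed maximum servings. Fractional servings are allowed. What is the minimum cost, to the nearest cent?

$2.36

Cost per mg of vitamin C: bell pepper $0.0036, strawberries $0.0097, sweet potato $0.0103, kale $0.0227, banana $0.0571.
Take 2 servings of bell pepper: +276.0 mg vitamin C for $1.00 (total $1.00, still need 140.0 mg).
Take 1.944 servings of strawberries: +140.0 mg vitamin C for $1.36 (total $2.36, still need 0.0 mg).
Greedy by cheapest-per-mg is optimal for a single linear constraint, so the minimum cost is $2.36.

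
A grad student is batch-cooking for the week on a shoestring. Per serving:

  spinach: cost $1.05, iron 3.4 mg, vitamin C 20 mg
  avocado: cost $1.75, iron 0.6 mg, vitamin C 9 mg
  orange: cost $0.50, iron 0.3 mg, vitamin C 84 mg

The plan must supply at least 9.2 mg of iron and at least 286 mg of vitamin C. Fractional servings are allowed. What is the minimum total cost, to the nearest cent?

With two linear requirements the optimum uses one or two foods; enumerate the corners.
spinach only: max(9.2/3.4, 286/20) = 14.3 servings → $15.02.
avocado only: max(9.2/0.6, 286/9) = 31.78 servings → $55.61.
orange only: max(9.2/0.3, 286/84) = 30.67 servings → $15.33.
spinach + avocado: intersection lies outside the first quadrant.
spinach + orange with both tight: 2.457 servings and 2.82 servings → $3.99.
avocado + orange with both tight: 14.4 servings and 1.862 servings → $26.14.
Cheapest feasible corner: $3.99.

$3.99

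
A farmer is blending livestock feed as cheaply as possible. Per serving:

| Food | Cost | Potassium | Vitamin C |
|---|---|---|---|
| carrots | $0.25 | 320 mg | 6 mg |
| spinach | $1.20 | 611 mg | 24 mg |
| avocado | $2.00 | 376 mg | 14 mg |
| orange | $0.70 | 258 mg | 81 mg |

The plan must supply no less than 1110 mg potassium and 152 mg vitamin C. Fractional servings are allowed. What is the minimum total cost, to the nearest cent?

The cheapest plan sits at a corner of the feasible region — with two constraints it uses at most two foods.
carrots only: max(1110/320, 152/6) = 25.33 servings → $6.33.
spinach only: max(1110/611, 152/24) = 6.333 servings → $7.60.
avocado only: max(1110/376, 152/14) = 10.86 servings → $21.71.
orange only: max(1110/258, 152/81) = 4.302 servings → $3.01.
carrots + spinach: intersection lies outside the first quadrant.
carrots + avocado with both targets exact would need a negative amount; discard.
carrots + orange with both tight: 2.08 servings and 1.722 servings → $1.73.
spinach + avocado with both targets exact would need a negative amount; discard.
spinach + orange with both tight: 1.171 servings and 1.53 servings → $2.48.
avocado + orange with both tight: 1.888 servings and 1.55 servings → $4.86.
So the least-cost plan costs $1.73.

$1.73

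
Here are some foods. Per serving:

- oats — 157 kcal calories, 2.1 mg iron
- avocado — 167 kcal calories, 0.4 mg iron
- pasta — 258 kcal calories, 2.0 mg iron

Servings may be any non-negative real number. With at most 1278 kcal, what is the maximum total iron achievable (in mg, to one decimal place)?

Iron per kcal: oats 0.01338, pasta 0.007752, avocado 0.002395.
With no serving limits, spend the whole calories allowance on oats: 1278 kcal / 157 kcal × 2.1 mg = 17.1 mg.

17.1 mg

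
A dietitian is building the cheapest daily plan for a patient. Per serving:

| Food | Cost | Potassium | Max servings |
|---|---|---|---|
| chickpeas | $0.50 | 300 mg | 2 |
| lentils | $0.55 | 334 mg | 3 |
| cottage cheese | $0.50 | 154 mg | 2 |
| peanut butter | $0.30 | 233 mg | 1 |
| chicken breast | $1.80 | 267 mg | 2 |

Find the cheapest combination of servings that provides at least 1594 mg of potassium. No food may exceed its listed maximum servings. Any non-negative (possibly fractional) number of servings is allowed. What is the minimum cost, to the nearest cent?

$2.55

Cost per mg of potassium: peanut butter $0.0013, lentils $0.0016, chickpeas $0.0017, cottage cheese $0.0032, chicken breast $0.0067.
Take 1 serving of peanut butter: +233.0 mg potassium for $0.30 (total $0.30, still need 1361.0 mg).
Take 3 servings of lentils: +1002.0 mg potassium for $1.65 (total $1.95, still need 359.0 mg).
Take 1.197 servings of chickpeas: +359.0 mg potassium for $0.60 (total $2.55, still need 0.0 mg).
Filling from the cheapest source first is optimal under one linear minimum: $2.55.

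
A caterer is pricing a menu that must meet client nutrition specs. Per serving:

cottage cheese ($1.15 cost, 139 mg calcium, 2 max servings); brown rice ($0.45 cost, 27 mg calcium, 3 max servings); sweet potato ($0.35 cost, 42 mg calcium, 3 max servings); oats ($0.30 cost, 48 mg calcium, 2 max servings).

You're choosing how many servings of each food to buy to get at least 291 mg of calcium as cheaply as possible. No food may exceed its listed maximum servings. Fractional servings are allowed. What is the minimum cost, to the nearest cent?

$2.21

Cost per mg of calcium: oats $0.0063, cottage cheese $0.0083, sweet potato $0.0083, brown rice $0.0167.
Take 2 servings of oats: +96.0 mg calcium for $0.60 (total $0.60, still need 195.0 mg).
Take 1.403 servings of cottage cheese: +195.0 mg calcium for $1.61 (total $2.21, still need 0.0 mg).
Greedy by cheapest-per-mg is optimal for a single linear constraint, so the minimum cost is $2.21.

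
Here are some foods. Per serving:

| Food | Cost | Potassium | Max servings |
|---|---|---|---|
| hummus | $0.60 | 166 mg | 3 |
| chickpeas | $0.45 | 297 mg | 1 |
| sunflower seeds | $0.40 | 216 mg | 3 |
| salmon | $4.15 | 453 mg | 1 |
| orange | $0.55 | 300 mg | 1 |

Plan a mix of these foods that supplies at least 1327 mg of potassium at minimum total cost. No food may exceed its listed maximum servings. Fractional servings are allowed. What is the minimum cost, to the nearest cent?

$2.50

Cost per mg of potassium: chickpeas $0.0015, orange $0.0018, sunflower seeds $0.0019, hummus $0.0036, salmon $0.0092.
Take 1 serving of chickpeas: +297.0 mg potassium for $0.45 (total $0.45, still need 1030.0 mg).
Take 1 serving of orange: +300.0 mg potassium for $0.55 (total $1.00, still need 730.0 mg).
Take 3 servings of sunflower seeds: +648.0 mg potassium for $1.20 (total $2.20, still need 82.0 mg).
Take 0.494 servings of hummus: +82.0 mg potassium for $0.30 (total $2.50, still need 0.0 mg).
Greedy by cheapest-per-mg is optimal for a single linear constraint, so the minimum cost is $2.50.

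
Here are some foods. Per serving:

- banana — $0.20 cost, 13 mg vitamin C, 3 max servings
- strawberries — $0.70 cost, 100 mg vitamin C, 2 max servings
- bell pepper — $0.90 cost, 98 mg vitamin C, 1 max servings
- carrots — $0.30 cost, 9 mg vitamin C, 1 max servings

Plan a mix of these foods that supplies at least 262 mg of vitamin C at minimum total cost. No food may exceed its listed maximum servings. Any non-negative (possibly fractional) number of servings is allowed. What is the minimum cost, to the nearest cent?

Cost per mg of vitamin C: strawberries $0.0070, bell pepper $0.0092, banana $0.0154, carrots $0.0333.
Take 2 servings of strawberries: +200.0 mg vitamin C for $1.40 (total $1.40, still need 62.0 mg).
Take 0.6327 servings of bell pepper: +62.0 mg vitamin C for $0.57 (total $1.97, still need 0.0 mg).
Filling from the cheapest source first is optimal under one linear minimum: $1.97.

$1.97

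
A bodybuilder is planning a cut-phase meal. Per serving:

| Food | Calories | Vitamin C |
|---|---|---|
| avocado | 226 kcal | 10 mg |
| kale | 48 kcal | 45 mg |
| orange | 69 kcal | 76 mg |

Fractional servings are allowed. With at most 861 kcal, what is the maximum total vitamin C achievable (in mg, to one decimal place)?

Vitamin C per kcal: orange 1.101, kale 0.9375, avocado 0.04425.
With no serving limits, spend the whole calories allowance on orange: 861 kcal / 69 kcal × 76 mg = 948.3 mg.

948.3 mg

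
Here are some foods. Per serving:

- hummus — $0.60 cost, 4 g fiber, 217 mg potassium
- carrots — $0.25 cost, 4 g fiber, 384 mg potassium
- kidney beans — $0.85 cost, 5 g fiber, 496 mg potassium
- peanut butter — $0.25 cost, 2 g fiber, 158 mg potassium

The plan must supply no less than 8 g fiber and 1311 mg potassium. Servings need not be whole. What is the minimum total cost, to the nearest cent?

$0.85

Compare the cost at each extreme point of the feasible region.
hummus only: max(8/4, 1311/217) = 6.041 servings → $3.62.
carrots only: max(8/4, 1311/384) = 3.414 servings → $0.85.
kidney beans only: max(8/5, 1311/496) = 2.643 servings → $2.25.
peanut butter only: max(8/2, 1311/158) = 8.297 servings → $2.07.
hummus + carrots: intersection lies outside the first quadrant.
hummus + kidney beans: intersection lies outside the first quadrant.
hummus + peanut butter: the both-tight solution has a negative serving — not a feasible corner.
carrots + kidney beans: the both-tight solution has a negative serving — not a feasible corner.
carrots + peanut butter with both targets exact would need a negative amount; discard.
kidney beans + peanut butter with both targets exact would need a negative amount; discard.
Cheapest feasible corner: $0.85.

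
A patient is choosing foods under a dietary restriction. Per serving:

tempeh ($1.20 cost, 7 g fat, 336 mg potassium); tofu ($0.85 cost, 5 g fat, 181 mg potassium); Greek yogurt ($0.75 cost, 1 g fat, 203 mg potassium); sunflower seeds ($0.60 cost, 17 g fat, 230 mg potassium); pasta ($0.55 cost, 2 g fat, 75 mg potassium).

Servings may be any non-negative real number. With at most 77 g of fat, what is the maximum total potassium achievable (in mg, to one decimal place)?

15631.0 mg

Potassium per g fat: Greek yogurt 203, tempeh 48, pasta 37.5, tofu 36.2, sunflower seeds 13.53.
With no serving limits, spend the whole fat allowance on Greek yogurt: 77 g / 1 g × 203 mg = 15631.0 mg.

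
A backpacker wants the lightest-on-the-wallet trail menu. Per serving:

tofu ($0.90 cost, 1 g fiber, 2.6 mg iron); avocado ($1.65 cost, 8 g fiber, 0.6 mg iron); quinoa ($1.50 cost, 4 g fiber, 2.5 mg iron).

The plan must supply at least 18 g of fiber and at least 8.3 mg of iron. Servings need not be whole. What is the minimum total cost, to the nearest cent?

tofu only: max(18/1, 8.3/2.6) = 18 servings → $16.20.
avocado only: max(18/8, 8.3/0.6) = 13.83 servings → $22.82.
quinoa only: max(18/4, 8.3/2.5) = 4.5 servings → $6.75.
tofu + avocado with both tight: 2.752 servings and 1.906 servings → $5.62.
tofu + quinoa: the both-tight solution has a negative serving — not a feasible corner.
avocado + quinoa with both tight: 0.6705 servings and 3.159 servings → $5.84.
So the least-cost plan costs $5.62.

$5.62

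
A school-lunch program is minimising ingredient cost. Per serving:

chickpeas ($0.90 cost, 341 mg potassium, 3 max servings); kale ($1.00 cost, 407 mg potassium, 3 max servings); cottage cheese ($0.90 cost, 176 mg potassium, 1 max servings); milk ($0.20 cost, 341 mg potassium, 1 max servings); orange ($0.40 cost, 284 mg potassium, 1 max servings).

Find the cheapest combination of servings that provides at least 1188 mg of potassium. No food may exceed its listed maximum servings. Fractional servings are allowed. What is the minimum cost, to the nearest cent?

Cost per mg of potassium: milk $0.0006, orange $0.0014, kale $0.0025, chickpeas $0.0026, cottage cheese $0.0051.
Take 1 serving of milk: +341.0 mg potassium for $0.20 (total $0.20, still need 847.0 mg).
Take 1 serving of orange: +284.0 mg potassium for $0.40 (total $0.60, still need 563.0 mg).
Take 1.383 servings of kale: +563.0 mg potassium for $1.38 (total $1.98, still need 0.0 mg).
Filling from the cheapest source first is optimal under one linear minimum: $1.98.

$1.98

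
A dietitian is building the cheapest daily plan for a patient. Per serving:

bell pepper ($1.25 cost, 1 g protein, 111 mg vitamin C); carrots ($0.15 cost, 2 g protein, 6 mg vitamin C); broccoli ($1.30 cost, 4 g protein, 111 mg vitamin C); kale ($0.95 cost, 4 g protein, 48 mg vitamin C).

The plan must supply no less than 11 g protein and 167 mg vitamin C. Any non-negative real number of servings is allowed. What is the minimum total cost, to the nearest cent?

$2.18

An LP optimum is at a vertex; with two nutrient constraints at most two foods are used. Check each candidate.
bell pepper only: max(11/1, 167/111) = 11 servings → $13.75.
carrots only: max(11/2, 167/6) = 27.83 servings → $4.17.
broccoli only: max(11/4, 167/111) = 2.75 servings → $3.58.
kale only: max(11/4, 167/48) = 3.479 servings → $3.31.
bell pepper + carrots with both tight: 1.241 servings and 4.88 servings → $2.28.
bell pepper + broccoli: the both-tight solution has a negative serving — not a feasible corner.
bell pepper + kale with both tight: 0.3535 servings and 2.662 servings → $2.97.
carrots + broccoli with both tight: 2.793 servings and 1.354 servings → $2.18.
carrots + kale with both targets exact would need a negative amount; discard.
broccoli + kale with both tight: 0.5556 servings and 2.194 servings → $2.81.
Cheapest feasible corner: $2.18.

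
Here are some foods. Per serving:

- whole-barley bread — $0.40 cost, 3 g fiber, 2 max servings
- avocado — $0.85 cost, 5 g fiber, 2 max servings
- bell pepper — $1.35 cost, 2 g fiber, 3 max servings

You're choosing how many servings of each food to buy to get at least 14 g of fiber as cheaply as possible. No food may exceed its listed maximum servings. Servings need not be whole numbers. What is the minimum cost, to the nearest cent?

Cost per g of fiber: whole-barley bread $0.1333, avocado $0.1700, bell pepper $0.6750.
Take 2 servings of whole-barley bread: +6.0 g fiber for $0.80 (total $0.80, still need 8.0 g).
Take 1.6 servings of avocado: +8.0 g fiber for $1.36 (total $2.16, still need 0.0 g).
Greedy by cheapest-per-g is optimal for a single linear constraint, so the minimum cost is $2.16.

$2.16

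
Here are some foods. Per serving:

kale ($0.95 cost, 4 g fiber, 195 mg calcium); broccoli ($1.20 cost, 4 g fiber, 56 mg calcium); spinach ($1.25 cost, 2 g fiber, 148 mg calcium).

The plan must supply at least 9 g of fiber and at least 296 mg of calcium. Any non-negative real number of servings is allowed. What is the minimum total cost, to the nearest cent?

$2.14

The cheapest plan sits at a corner of the feasible region — with two constraints it uses at most two foods.
kale only: max(9/4, 296/195) = 2.25 servings → $2.14.
broccoli only: max(9/4, 296/56) = 5.286 servings → $6.34.
spinach only: max(9/2, 296/148) = 4.5 servings → $5.62.
kale + broccoli with both tight: 1.223 servings and 1.027 servings → $2.39.
kale + spinach with both targets exact would need a negative amount; discard.
broccoli + spinach with both tight: 1.542 servings and 1.417 servings → $3.62.
Cheapest feasible corner: $2.14.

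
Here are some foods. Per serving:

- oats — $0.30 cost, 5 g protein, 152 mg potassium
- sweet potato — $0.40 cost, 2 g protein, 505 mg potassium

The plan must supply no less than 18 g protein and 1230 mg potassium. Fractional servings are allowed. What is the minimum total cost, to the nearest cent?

oats only: max(18/5, 1230/152) = 8.092 servings → $2.43.
sweet potato only: max(18/2, 1230/505) = 9 servings → $3.60.
oats + sweet potato with both tight: 2.985 servings and 1.537 servings → $1.51.
So the least-cost plan costs $1.51.

$1.51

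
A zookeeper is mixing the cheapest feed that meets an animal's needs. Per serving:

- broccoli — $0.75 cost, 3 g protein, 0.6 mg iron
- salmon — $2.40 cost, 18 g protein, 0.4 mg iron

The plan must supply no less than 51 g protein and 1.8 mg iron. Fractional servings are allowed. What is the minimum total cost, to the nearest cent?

With two linear requirements the optimum uses one or two foods; enumerate the corners.
broccoli only: max(51/3, 1.8/0.6) = 17 servings → $12.75.
salmon only: max(51/18, 1.8/0.4) = 4.5 servings → $10.80.
broccoli + salmon with both tight: 1.25 servings and 2.625 servings → $7.24.
So the least-cost plan costs $7.24.

$7.24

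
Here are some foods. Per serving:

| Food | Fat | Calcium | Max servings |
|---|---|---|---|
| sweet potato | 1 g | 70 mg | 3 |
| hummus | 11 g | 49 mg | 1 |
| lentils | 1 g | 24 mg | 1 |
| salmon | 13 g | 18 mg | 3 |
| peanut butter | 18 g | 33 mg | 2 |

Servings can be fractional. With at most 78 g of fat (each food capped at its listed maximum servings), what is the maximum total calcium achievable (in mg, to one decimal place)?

386.4 mg

Calcium per g fat: sweet potato 70, lentils 24, hummus 4.455, peanut butter 1.833, salmon 1.385.
Take 3 servings of sweet potato: uses 3 g fat, +210.0 mg calcium (running total 210.0 mg).
Take 1 serving of lentils: uses 1 g fat, +24.0 mg calcium (running total 234.0 mg).
Take 1 serving of hummus: uses 11 g fat, +49.0 mg calcium (running total 283.0 mg).
Take 2 servings of peanut butter: uses 36 g fat, +66.0 mg calcium (running total 349.0 mg).
Take 2.077 servings of salmon: uses 27 g fat, +37.4 mg calcium (running total 386.4 mg).
Greedy by best ratio exhausts the fat allowance optimally: 386.4 mg.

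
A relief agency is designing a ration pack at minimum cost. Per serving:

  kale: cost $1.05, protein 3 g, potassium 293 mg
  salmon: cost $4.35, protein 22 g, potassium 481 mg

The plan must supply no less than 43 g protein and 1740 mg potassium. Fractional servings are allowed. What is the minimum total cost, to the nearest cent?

Compare the cost at each extreme point of the feasible region.
kale only: max(43/3, 1740/293) = 14.33 servings → $15.05.
salmon only: max(43/22, 1740/481) = 3.617 servings → $15.74.
kale + salmon with both tight: 3.517 servings and 1.475 servings → $10.11.
The minimum over all feasible corners is $10.11.

$10.11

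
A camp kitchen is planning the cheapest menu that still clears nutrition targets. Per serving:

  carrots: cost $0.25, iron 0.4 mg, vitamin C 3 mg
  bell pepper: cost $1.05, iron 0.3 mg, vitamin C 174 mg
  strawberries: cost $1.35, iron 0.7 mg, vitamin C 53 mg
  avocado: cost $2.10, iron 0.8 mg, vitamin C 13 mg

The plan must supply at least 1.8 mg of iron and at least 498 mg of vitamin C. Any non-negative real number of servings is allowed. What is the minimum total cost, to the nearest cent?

$3.56

Compare the cost at each extreme point of the feasible region.
carrots only: max(1.8/0.4, 498/3) = 166 servings → $41.50.
bell pepper only: max(1.8/0.3, 498/174) = 6 servings → $6.30.
strawberries only: max(1.8/0.7, 498/53) = 9.396 servings → $12.68.
avocado only: max(1.8/0.8, 498/13) = 38.31 servings → $80.45.
carrots + bell pepper with both tight: 2.384 servings and 2.821 servings → $3.56.
carrots + strawberries: intersection lies outside the first quadrant.
carrots + avocado with both targets exact would need a negative amount; discard.
bell pepper + strawberries with both tight: 2.391 servings and 1.547 servings → $4.60.
bell pepper + avocado with both tight: 2.772 servings and 1.211 servings → $5.45.
strawberries + avocado: the both-tight solution has a negative serving — not a feasible corner.
Cheapest feasible corner: $3.56.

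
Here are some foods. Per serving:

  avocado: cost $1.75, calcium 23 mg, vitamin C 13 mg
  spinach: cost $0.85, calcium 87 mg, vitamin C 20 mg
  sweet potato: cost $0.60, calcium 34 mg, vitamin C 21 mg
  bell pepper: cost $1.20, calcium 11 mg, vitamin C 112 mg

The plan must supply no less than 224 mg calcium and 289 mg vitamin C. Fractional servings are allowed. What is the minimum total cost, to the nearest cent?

$4.56

At the optimum either one food covers both requirements or two foods hit both targets exactly; no other combination can be cheaper.
avocado only: max(224/23, 289/13) = 22.23 servings → $38.90.
spinach only: max(224/87, 289/20) = 14.45 servings → $12.28.
sweet potato only: max(224/34, 289/21) = 13.76 servings → $8.26.
bell pepper only: max(224/11, 289/112) = 20.36 servings → $24.44.
avocado + spinach: intersection lies outside the first quadrant.
avocado + sweet potato: intersection lies outside the first quadrant.
avocado + bell pepper with both tight: 9.005 servings and 1.535 servings → $17.60.
spinach + sweet potato with both targets exact would need a negative amount; discard.
spinach + bell pepper with both tight: 2.3 servings and 2.17 servings → $4.56.
sweet potato + bell pepper with both tight: 6.125 servings and 1.432 servings → $5.39.
The minimum over all feasible corners is $4.56.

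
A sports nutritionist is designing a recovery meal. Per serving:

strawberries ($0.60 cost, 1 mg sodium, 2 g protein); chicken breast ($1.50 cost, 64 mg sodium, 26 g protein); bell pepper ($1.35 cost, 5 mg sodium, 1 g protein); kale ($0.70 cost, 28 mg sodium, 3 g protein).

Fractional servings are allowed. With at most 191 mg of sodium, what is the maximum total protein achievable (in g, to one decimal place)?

Protein per mg sodium: strawberries 2, chicken breast 0.4062, bell pepper 0.2, kale 0.1071.
With no serving limits, spend the whole sodium allowance on strawberries: 191 mg / 1 mg × 2 g = 382.0 g.

382.0 g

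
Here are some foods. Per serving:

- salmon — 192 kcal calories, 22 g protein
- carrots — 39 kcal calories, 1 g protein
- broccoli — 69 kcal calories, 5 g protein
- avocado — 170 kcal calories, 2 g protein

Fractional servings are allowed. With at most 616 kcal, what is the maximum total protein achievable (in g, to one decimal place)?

70.6 g

Protein per kcal: salmon 0.1146, broccoli 0.07246, carrots 0.02564, avocado 0.01176.
With no serving limits, spend the whole calories allowance on salmon: 616 kcal / 192 kcal × 22 g = 70.6 g.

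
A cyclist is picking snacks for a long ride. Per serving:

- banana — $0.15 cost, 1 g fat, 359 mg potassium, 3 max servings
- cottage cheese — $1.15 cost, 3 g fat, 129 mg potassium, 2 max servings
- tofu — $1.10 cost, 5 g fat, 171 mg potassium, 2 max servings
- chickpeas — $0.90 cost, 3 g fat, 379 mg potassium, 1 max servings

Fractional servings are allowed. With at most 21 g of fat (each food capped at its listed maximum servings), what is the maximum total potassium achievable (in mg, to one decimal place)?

Potassium per g fat: banana 359, chickpeas 126.3, cottage cheese 43, tofu 34.2.
Take 3 servings of banana: uses 3 g fat, +1077.0 mg potassium (running total 1077.0 mg).
Take 1 serving of chickpeas: uses 3 g fat, +379.0 mg potassium (running total 1456.0 mg).
Take 2 servings of cottage cheese: uses 6 g fat, +258.0 mg potassium (running total 1714.0 mg).
Take 1.8 servings of tofu: uses 9 g fat, +307.8 mg potassium (running total 2021.8 mg).
Filling greedily by potassium-per-g fat is optimal for one linear limit, giving 2021.8 mg.

2021.8 mg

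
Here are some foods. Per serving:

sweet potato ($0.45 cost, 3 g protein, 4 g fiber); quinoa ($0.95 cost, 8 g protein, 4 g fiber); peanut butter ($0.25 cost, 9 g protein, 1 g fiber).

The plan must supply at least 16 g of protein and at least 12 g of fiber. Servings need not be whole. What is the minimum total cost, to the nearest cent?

Check every corner: each single food scaled to meet both minima, and each pair solved so both constraints bind.
sweet potato only: max(16/3, 12/4) = 5.333 servings → $2.40.
quinoa only: max(16/8, 12/4) = 3 servings → $2.85.
peanut butter only: max(16/9, 12/1) = 12 servings → $3.00.
sweet potato + quinoa with both tight: 1.6 servings and 1.4 servings → $2.05.
sweet potato + peanut butter with both tight: 2.788 servings and 0.8485 servings → $1.47.
quinoa + peanut butter: intersection lies outside the first quadrant.
The minimum over all feasible corners is $1.47.

$1.47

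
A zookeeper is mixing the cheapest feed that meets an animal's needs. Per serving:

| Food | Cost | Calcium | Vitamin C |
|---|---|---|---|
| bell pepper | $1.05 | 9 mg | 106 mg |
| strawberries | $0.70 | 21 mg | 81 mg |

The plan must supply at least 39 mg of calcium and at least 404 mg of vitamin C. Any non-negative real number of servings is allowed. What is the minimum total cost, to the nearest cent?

$3.49

Two binding constraints pin down two serving amounts, so the optimal mix uses at most two foods. The candidates are each food alone (scaled to the tighter of calcium/vitamin C) and each pair with both constraints tight.
bell pepper only: max(39/9, 404/106) = 4.333 servings → $4.55.
strawberries only: max(39/21, 404/81) = 4.988 servings → $3.49.
bell pepper + strawberries with both tight: 3.557 servings and 0.3327 servings → $3.97.
Cheapest feasible corner: $3.49.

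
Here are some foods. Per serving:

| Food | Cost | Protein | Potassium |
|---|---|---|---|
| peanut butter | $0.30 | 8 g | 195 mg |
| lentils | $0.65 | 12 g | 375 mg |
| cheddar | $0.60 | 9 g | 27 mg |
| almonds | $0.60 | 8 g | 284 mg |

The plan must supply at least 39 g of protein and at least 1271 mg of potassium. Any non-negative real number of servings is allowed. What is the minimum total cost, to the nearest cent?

$1.96

The cheapest plan sits at a corner of the feasible region — with two constraints it uses at most two foods.
peanut butter only: max(39/8, 1271/195) = 6.518 servings → $1.96.
lentils only: max(39/12, 1271/375) = 3.389 servings → $2.20.
cheddar only: max(39/9, 1271/27) = 47.07 servings → $28.24.
almonds only: max(39/8, 1271/284) = 4.875 servings → $2.92.
peanut butter + lentils with both targets exact would need a negative amount; discard.
peanut butter + cheddar with both targets exact would need a negative amount; discard.
peanut butter + almonds with both tight: 1.275 servings and 3.6 servings → $2.54.
lentils + cheddar: intersection lies outside the first quadrant.
lentils + almonds with both tight: 2.225 servings and 1.537 servings → $2.37.
cheddar + almonds with both tight: 0.388 servings and 4.438 servings → $2.90.
The minimum over all feasible corners is $1.96.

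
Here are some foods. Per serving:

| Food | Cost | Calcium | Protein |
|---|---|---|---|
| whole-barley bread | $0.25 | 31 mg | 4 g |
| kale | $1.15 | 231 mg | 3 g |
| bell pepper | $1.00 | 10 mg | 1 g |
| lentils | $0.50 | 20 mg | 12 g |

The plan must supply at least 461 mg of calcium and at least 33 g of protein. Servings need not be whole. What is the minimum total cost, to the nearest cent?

With two linear requirements the optimum uses one or two foods; enumerate the corners.
whole-barley bread only: max(461/31, 33/4) = 14.87 servings → $3.72.
kale only: max(461/231, 33/3) = 11 servings → $12.65.
bell pepper only: max(461/10, 33/1) = 46.1 servings → $46.10.
lentils only: max(461/20, 33/12) = 23.05 servings → $11.53.
whole-barley bread + kale with both tight: 7.509 servings and 0.988 servings → $3.01.
whole-barley bread + bell pepper with both targets exact would need a negative amount; discard.
whole-barley bread + lentils with both targets exact would need a negative amount; discard.
kale + bell pepper with both tight: 0.6517 servings and 31.04 servings → $31.79.
kale + lentils with both tight: 1.796 servings and 2.301 servings → $3.22.
bell pepper + lentils: intersection lies outside the first quadrant.
The minimum over all feasible corners is $3.01.

$3.01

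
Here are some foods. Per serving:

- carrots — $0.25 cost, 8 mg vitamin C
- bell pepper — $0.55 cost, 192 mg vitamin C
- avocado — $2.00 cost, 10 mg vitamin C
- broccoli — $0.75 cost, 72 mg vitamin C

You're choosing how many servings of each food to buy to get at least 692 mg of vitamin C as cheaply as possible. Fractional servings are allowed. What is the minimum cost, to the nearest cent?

Cost per mg of vitamin C: bell pepper $0.0029, broccoli $0.0104, carrots $0.0312, avocado $0.2000.
With no serving limits, use only bell pepper: 692 mg / 192 mg = 3.604 servings × $0.55 = $1.98.

$1.98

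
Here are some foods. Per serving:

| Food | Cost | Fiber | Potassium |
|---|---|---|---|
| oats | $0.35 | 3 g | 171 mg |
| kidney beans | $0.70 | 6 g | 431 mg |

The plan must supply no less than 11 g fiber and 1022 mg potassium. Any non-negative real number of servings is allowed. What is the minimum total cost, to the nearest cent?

Minimising a linear cost over {fiber ≥ 11, potassium ≥ 1022, servings ≥ 0} — the optimum is at a vertex, using one or two foods.
oats only: max(11/3, 1022/171) = 5.977 servings → $2.09.
kidney beans only: max(11/6, 1022/431) = 2.371 servings → $1.66.
oats + kidney beans: the both-tight solution has a negative serving — not a feasible corner.
So the least-cost plan costs $1.66.

$1.66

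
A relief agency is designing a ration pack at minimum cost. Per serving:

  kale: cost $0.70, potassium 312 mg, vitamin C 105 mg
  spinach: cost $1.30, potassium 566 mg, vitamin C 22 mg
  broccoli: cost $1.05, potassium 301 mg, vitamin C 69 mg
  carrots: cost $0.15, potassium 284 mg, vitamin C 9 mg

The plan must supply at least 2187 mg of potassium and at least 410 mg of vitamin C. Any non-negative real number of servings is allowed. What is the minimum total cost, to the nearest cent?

$3.07

This is a tiny linear program; its minimum lies at a vertex of the feasible set. List the vertices and price them.
kale only: max(2187/312, 410/105) = 7.01 servings → $4.91.
spinach only: max(2187/566, 410/22) = 18.64 servings → $24.23.
broccoli only: max(2187/301, 410/69) = 7.266 servings → $7.63.
carrots only: max(2187/284, 410/9) = 45.56 servings → $6.83.
kale + spinach with both tight: 3.499 servings and 1.935 servings → $4.97.
kale + broccoli: intersection lies outside the first quadrant.
kale + carrots with both tight: 3.582 servings and 3.766 servings → $3.07.
spinach + broccoli with both tight: 0.8477 servings and 5.672 servings → $7.06.
spinach + carrots: intersection lies outside the first quadrant.
broccoli + carrots with both tight: 5.73 servings and 1.628 servings → $6.26.
Cheapest feasible corner: $3.07.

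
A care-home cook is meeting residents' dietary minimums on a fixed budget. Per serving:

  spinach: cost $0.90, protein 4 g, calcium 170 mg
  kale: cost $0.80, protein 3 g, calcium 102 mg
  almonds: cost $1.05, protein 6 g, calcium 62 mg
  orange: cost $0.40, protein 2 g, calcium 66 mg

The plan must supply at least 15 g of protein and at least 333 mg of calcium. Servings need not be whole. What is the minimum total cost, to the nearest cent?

$2.82

An LP optimum is at a vertex; with two nutrient constraints at most two foods are used. Check each candidate.
spinach only: max(15/4, 333/170) = 3.75 servings → $3.38.
kale only: max(15/3, 333/102) = 5 servings → $4.00.
almonds only: max(15/6, 333/62) = 5.371 servings → $5.64.
orange only: max(15/2, 333/66) = 7.5 servings → $3.00.
spinach + kale: the both-tight solution has a negative serving — not a feasible corner.
spinach + almonds with both tight: 1.383 servings and 1.578 servings → $2.90.
spinach + orange: intersection lies outside the first quadrant.
kale + almonds with both tight: 2.507 servings and 1.246 servings → $3.31.
kale + orange with both targets exact would need a negative amount; discard.
almonds + orange with both tight: 1.191 servings and 3.926 servings → $2.82.
The minimum over all feasible corners is $2.82.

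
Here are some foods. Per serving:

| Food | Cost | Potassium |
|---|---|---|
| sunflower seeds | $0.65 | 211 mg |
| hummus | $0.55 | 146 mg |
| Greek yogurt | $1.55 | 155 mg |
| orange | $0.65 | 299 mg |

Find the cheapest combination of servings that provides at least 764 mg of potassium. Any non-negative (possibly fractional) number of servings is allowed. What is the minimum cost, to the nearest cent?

Cost per mg of potassium: orange $0.0022, sunflower seeds $0.0031, hummus $0.0038, Greek yogurt $0.0100.
With no serving limits, use only orange: 764 mg / 299 mg = 2.555 servings × $0.65 = $1.66.

$1.66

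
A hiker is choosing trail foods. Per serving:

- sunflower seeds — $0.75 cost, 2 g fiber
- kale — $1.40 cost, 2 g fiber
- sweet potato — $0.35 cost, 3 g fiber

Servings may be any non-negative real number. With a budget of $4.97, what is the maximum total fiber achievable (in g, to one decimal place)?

42.6 g

Fiber per dollar: sweet potato 8.571, sunflower seeds 2.667, kale 1.429.
With no serving limits, spend the whole cost allowance on sweet potato: $4.97 / $0.35 × 3 g = 42.6 g.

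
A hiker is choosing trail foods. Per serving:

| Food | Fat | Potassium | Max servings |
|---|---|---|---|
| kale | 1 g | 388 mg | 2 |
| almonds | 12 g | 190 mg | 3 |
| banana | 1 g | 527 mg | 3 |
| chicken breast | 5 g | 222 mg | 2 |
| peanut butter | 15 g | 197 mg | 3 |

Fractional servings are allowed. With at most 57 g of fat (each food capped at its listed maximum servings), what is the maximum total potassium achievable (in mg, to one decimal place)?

Potassium per g fat: banana 527, kale 388, chicken breast 44.4, almonds 15.83, peanut butter 13.13.
Take 3 servings of banana: uses 3 g fat, +1581.0 mg potassium (running total 1581.0 mg).
Take 2 servings of kale: uses 2 g fat, +776.0 mg potassium (running total 2357.0 mg).
Take 2 servings of chicken breast: uses 10 g fat, +444.0 mg potassium (running total 2801.0 mg).
Take 3 servings of almonds: uses 36 g fat, +570.0 mg potassium (running total 3371.0 mg).
Take 0.4 servings of peanut butter: uses 6 g fat, +78.8 mg potassium (running total 3449.8 mg).
Greedy by best ratio exhausts the fat allowance optimally: 3449.8 mg.

3449.8 mg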